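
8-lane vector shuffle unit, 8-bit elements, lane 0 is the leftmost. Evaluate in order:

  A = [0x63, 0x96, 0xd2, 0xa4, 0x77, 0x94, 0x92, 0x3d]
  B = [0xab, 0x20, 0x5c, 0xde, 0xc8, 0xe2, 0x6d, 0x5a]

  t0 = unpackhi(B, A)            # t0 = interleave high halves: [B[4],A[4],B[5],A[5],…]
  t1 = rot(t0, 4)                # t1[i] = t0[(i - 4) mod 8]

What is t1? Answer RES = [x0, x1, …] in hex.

RES = [ 0x6d  0x92  0x5a  0x3d  0xc8  0x77  0xe2  0x94 ]

  t0: c8 77 e2 94 6d 92 5a 3d
  t1: 6d 92 5a 3d c8 77 e2 94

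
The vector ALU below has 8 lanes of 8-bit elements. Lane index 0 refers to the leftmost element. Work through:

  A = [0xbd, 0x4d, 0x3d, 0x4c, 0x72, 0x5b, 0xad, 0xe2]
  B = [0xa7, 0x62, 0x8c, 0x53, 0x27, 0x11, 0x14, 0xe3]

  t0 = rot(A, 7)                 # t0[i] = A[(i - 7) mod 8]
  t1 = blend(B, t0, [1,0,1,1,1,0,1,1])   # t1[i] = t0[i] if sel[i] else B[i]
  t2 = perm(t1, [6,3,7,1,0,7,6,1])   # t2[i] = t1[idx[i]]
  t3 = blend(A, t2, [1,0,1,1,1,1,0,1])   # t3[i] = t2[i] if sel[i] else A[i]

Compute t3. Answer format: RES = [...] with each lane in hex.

  t0: 4d 3d 4c 72 5b ad e2 bd
  t1: 4d 62 4c 72 5b 11 e2 bd
  t2: e2 72 bd 62 4d bd e2 62
  t3: e2 4d bd 62 4d bd ad 62

RES = [0xe2, 0x4d, 0xbd, 0x62, 0x4d, 0xbd, 0xad, 0x62]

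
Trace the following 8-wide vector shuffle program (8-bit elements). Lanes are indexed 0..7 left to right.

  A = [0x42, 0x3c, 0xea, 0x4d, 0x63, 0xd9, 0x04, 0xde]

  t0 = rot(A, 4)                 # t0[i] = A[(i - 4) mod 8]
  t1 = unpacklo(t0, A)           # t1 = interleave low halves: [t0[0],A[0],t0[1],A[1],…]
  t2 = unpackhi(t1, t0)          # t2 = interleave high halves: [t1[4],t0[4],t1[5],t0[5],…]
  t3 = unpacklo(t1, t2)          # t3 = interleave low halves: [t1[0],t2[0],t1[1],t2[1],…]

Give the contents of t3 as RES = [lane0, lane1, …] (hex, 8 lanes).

RES = [0x63, 0x04, 0x42, 0x42, 0xd9, 0xea, 0x3c, 0x3c]

  t0: 63 d9 04 de 42 3c ea 4d
  t1: 63 42 d9 3c 04 ea de 4d
  t2: 04 42 ea 3c de ea 4d 4d
  t3: 63 04 42 42 d9 ea 3c 3c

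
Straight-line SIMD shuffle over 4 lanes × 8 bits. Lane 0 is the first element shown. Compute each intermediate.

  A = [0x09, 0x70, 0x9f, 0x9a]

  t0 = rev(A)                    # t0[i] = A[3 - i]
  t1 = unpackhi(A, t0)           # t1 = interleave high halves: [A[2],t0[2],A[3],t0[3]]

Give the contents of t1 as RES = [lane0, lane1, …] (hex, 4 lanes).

RES = [ 0x9f  0x70  0x9a  0x09 ]

→ t0 |9a|9f|70|09|
→ t1 |9f|70|9a|09|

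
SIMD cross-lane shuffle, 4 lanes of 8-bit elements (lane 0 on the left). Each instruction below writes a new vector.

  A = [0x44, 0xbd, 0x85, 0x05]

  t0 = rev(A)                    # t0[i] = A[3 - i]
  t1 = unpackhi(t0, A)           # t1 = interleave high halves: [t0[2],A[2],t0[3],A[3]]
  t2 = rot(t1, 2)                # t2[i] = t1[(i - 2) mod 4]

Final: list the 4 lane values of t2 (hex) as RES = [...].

  t0: 05 85 bd 44
  t1: bd 85 44 05
  t2: 44 05 bd 85

RES = [0x44, 0x05, 0xbd, 0x85]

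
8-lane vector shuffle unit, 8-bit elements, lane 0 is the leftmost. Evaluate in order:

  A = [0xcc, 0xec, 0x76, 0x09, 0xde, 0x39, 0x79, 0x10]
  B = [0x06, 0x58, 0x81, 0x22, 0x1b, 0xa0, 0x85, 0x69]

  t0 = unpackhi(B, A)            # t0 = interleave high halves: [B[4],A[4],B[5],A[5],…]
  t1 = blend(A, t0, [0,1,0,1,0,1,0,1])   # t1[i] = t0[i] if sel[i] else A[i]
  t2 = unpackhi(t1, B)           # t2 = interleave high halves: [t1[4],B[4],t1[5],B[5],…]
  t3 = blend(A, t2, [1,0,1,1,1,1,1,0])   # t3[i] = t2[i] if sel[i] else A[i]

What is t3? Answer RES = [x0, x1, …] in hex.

RES = [0xde, 0xec, 0x79, 0xa0, 0x79, 0x85, 0x10, 0x10]

  t0: 1b de a0 39 85 79 69 10
  t1: cc de 76 39 de 79 79 10
  t2: de 1b 79 a0 79 85 10 69
  t3: de ec 79 a0 79 85 10 10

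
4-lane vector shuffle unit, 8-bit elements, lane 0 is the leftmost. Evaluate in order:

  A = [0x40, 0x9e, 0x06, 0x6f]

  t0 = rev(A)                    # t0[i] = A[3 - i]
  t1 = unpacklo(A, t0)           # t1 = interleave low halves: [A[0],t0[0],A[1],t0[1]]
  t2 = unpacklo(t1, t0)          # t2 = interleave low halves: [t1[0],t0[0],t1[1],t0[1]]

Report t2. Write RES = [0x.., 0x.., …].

RES = [0x40, 0x6f, 0x6f, 0x06]

  t0: 6f 06 9e 40
  t1: 40 6f 9e 06
  t2: 40 6f 6f 06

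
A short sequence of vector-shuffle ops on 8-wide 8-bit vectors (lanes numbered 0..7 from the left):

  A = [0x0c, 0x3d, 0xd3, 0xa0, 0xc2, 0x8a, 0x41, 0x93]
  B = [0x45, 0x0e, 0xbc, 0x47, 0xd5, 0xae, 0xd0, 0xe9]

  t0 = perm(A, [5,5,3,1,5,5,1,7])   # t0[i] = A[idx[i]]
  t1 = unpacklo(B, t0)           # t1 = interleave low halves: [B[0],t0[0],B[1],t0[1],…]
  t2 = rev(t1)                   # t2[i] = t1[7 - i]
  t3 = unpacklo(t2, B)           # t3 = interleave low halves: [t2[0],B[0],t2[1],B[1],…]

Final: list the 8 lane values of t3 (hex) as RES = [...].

RES = [0x3d, 0x45, 0x47, 0x0e, 0xa0, 0xbc, 0xbc, 0x47]

t0 = [0x8a, 0x8a, 0xa0, 0x3d, 0x8a, 0x8a, 0x3d, 0x93]
t1 = [0x45, 0x8a, 0x0e, 0x8a, 0xbc, 0xa0, 0x47, 0x3d]
t2 = [0x3d, 0x47, 0xa0, 0xbc, 0x8a, 0x0e, 0x8a, 0x45]
t3 = [0x3d, 0x45, 0x47, 0x0e, 0xa0, 0xbc, 0xbc, 0x47]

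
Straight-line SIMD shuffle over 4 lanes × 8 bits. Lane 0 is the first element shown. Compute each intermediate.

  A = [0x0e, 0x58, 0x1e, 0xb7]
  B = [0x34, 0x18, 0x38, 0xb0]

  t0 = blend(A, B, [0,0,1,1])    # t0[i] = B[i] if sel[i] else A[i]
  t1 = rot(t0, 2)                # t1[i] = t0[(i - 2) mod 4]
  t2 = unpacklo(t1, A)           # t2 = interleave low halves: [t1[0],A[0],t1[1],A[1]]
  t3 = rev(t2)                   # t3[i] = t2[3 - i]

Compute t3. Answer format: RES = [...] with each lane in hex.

  t0: 0e 58 38 b0
  t1: 38 b0 0e 58
  t2: 38 0e b0 58
  t3: 58 b0 0e 38

RES = [ 0x58  0xb0  0x0e  0x38 ]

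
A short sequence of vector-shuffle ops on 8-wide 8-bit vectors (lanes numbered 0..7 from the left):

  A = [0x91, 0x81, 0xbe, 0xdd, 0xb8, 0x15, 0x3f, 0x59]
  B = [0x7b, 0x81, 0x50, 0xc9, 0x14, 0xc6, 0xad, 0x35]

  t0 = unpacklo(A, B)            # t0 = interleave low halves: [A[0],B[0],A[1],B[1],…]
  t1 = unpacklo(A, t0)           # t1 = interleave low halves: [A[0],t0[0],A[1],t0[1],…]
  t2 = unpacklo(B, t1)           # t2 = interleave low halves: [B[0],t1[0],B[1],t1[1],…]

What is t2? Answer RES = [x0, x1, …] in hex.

t0 = [0x91, 0x7b, 0x81, 0x81, 0xbe, 0x50, 0xdd, 0xc9]
t1 = [0x91, 0x91, 0x81, 0x7b, 0xbe, 0x81, 0xdd, 0x81]
t2 = [0x7b, 0x91, 0x81, 0x91, 0x50, 0x81, 0xc9, 0x7b]

RES = [ 0x7b  0x91  0x81  0x91  0x50  0x81  0xc9  0x7b ]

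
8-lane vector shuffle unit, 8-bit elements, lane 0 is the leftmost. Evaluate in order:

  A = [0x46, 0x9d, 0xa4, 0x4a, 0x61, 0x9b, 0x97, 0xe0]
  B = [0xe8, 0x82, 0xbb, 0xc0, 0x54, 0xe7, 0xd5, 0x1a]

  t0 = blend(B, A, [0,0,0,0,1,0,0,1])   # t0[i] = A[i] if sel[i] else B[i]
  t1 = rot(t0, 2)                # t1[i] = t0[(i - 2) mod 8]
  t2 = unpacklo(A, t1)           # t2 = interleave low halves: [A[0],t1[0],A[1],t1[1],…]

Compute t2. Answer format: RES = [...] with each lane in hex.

t0 = [0xe8, 0x82, 0xbb, 0xc0, 0x61, 0xe7, 0xd5, 0xe0]
t1 = [0xd5, 0xe0, 0xe8, 0x82, 0xbb, 0xc0, 0x61, 0xe7]
t2 = [0x46, 0xd5, 0x9d, 0xe0, 0xa4, 0xe8, 0x4a, 0x82]

RES = [ 0x46  0xd5  0x9d  0xe0  0xa4  0xe8  0x4a  0x82 ]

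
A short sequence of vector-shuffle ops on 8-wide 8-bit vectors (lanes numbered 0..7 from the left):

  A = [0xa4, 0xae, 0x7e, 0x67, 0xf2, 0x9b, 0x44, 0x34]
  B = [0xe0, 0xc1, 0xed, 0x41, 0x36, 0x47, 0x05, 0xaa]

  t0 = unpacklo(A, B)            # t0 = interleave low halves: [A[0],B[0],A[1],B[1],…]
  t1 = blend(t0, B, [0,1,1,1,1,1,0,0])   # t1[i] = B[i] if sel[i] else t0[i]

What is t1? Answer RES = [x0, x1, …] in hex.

RES = [ 0xa4  0xc1  0xed  0x41  0x36  0x47  0x67  0x41 ]

→ t0 |a4|e0|ae|c1|7e|ed|67|41|
→ t1 |a4|c1|ed|41|36|47|67|41|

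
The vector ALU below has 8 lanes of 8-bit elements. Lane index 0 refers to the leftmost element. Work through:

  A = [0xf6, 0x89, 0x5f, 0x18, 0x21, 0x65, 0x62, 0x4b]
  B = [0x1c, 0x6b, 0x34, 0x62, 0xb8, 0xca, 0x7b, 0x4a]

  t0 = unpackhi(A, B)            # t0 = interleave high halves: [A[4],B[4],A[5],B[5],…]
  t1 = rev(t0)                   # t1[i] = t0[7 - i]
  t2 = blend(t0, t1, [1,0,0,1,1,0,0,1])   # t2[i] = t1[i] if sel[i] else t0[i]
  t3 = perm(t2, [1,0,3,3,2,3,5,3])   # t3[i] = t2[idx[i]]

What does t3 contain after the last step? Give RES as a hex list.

RES = [ 0xb8  0x4a  0x62  0x62  0x65  0x62  0x7b  0x62 ]

→ t0 |21|b8|65|ca|62|7b|4b|4a|
→ t1 |4a|4b|7b|62|ca|65|b8|21|
→ t2 |4a|b8|65|62|ca|7b|4b|21|
→ t3 |b8|4a|62|62|65|62|7b|62|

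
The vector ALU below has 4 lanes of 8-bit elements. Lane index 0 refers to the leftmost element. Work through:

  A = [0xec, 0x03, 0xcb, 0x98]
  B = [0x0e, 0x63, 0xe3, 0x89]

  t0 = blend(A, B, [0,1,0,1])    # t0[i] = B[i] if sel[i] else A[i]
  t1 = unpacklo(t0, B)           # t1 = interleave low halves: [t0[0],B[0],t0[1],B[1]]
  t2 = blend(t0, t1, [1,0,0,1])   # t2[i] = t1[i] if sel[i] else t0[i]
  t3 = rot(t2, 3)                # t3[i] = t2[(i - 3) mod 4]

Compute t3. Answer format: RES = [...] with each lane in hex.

RES = [ 0x63  0xcb  0x63  0xec ]

  t0: ec 63 cb 89
  t1: ec 0e 63 63
  t2: ec 63 cb 63
  t3: 63 cb 63 ec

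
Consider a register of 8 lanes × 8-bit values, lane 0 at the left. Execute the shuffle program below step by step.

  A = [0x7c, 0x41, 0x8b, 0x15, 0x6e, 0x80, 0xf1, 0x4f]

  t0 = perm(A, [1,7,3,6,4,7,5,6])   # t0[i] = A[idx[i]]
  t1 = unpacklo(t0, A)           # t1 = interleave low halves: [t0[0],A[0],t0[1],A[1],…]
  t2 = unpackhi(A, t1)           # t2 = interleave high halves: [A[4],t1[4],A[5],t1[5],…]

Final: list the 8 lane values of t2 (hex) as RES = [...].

RES = [0x6e, 0x15, 0x80, 0x8b, 0xf1, 0xf1, 0x4f, 0x15]

→ t0 |41|4f|15|f1|6e|4f|80|f1|
→ t1 |41|7c|4f|41|15|8b|f1|15|
→ t2 |6e|15|80|8b|f1|f1|4f|15|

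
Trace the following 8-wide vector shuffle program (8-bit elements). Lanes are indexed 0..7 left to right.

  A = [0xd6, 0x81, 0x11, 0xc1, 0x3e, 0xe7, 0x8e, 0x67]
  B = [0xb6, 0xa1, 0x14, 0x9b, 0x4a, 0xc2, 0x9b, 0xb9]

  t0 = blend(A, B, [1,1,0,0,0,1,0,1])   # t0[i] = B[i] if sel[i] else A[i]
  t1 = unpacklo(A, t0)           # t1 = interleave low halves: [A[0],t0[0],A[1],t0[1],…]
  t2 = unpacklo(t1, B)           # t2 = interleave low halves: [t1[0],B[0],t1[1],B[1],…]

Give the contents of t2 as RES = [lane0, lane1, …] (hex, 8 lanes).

RES = [ 0xd6  0xb6  0xb6  0xa1  0x81  0x14  0xa1  0x9b ]

  t0: b6 a1 11 c1 3e c2 8e b9
  t1: d6 b6 81 a1 11 11 c1 c1
  t2: d6 b6 b6 a1 81 14 a1 9b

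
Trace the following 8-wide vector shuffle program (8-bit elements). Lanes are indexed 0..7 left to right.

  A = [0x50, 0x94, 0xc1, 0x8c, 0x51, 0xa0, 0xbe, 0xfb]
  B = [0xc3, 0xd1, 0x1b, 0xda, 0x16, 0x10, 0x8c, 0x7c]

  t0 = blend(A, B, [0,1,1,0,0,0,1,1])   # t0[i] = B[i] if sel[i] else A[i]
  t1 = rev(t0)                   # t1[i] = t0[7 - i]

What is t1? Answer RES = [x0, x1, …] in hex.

  t0: 50 d1 1b 8c 51 a0 8c 7c
  t1: 7c 8c a0 51 8c 1b d1 50

RES = [0x7c, 0x8c, 0xa0, 0x51, 0x8c, 0x1b, 0xd1, 0x50]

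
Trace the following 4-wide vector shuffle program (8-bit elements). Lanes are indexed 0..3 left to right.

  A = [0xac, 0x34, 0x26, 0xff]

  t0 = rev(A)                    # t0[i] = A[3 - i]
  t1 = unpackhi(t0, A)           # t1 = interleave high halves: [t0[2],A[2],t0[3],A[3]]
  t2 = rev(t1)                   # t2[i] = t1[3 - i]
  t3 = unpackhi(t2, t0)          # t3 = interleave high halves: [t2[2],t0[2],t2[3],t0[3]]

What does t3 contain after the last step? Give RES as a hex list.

→ t0 |ff|26|34|ac|
→ t1 |34|26|ac|ff|
→ t2 |ff|ac|26|34|
→ t3 |26|34|34|ac|

RES = [0x26, 0x34, 0x34, 0xac]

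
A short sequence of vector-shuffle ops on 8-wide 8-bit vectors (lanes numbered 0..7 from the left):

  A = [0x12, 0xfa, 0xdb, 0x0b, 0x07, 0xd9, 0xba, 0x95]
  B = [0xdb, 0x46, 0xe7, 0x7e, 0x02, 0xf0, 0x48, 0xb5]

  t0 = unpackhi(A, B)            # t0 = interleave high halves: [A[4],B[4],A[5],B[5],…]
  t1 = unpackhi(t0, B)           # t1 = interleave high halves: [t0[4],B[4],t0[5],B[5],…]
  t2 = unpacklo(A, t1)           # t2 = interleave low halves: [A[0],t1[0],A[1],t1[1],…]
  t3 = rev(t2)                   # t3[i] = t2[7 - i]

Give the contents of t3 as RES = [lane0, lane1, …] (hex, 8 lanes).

RES = [0xf0, 0x0b, 0x48, 0xdb, 0x02, 0xfa, 0xba, 0x12]

  t0: 07 02 d9 f0 ba 48 95 b5
  t1: ba 02 48 f0 95 48 b5 b5
  t2: 12 ba fa 02 db 48 0b f0
  t3: f0 0b 48 db 02 fa ba 12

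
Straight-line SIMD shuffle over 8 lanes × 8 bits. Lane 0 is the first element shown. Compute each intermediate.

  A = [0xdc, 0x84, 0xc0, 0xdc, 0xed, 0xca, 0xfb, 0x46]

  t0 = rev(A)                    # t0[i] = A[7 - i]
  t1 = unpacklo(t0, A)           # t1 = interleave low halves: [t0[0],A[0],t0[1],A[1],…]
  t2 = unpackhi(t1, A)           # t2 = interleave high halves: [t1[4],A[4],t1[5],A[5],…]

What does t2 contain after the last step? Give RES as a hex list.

  t0: 46 fb ca ed dc c0 84 dc
  t1: 46 dc fb 84 ca c0 ed dc
  t2: ca ed c0 ca ed fb dc 46

RES = [ 0xca  0xed  0xc0  0xca  0xed  0xfb  0xdc  0x46 ]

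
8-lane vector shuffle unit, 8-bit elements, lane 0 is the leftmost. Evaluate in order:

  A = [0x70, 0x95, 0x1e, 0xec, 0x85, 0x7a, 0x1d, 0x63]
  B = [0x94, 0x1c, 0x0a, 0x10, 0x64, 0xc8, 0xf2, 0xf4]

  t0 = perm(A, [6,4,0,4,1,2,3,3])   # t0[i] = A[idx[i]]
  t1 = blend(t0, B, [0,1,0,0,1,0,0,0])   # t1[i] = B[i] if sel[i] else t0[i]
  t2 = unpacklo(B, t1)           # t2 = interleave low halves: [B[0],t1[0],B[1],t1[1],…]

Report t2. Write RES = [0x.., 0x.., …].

RES = [0x94, 0x1d, 0x1c, 0x1c, 0x0a, 0x70, 0x10, 0x85]

t0 = [0x1d, 0x85, 0x70, 0x85, 0x95, 0x1e, 0xec, 0xec]
t1 = [0x1d, 0x1c, 0x70, 0x85, 0x64, 0x1e, 0xec, 0xec]
t2 = [0x94, 0x1d, 0x1c, 0x1c, 0x0a, 0x70, 0x10, 0x85]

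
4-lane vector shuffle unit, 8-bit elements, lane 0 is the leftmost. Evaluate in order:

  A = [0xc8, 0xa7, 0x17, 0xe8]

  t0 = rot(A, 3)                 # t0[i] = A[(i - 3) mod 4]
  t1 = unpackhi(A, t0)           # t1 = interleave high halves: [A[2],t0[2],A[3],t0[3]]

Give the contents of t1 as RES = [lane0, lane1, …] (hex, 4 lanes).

RES = [ 0x17  0xe8  0xe8  0xc8 ]

  t0: a7 17 e8 c8
  t1: 17 e8 e8 c8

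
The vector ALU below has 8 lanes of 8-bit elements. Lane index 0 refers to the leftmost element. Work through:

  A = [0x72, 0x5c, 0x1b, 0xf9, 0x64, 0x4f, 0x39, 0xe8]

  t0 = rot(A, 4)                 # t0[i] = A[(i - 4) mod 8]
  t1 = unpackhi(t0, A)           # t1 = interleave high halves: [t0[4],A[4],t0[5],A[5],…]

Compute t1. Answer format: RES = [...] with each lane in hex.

  t0: 64 4f 39 e8 72 5c 1b f9
  t1: 72 64 5c 4f 1b 39 f9 e8

RES = [0x72, 0x64, 0x5c, 0x4f, 0x1b, 0x39, 0xf9, 0xe8]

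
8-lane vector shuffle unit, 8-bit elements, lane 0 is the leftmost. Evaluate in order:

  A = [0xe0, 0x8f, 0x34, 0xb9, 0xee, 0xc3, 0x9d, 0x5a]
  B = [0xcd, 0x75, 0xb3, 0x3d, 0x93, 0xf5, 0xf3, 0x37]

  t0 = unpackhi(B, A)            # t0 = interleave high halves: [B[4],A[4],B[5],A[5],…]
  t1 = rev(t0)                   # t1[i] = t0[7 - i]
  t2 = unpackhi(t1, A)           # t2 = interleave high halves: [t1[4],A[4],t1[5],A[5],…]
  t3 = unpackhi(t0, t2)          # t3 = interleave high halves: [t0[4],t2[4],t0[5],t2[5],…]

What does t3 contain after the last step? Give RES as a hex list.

RES = [ 0xf3  0xee  0x9d  0x9d  0x37  0x93  0x5a  0x5a ]

t0 = [0x93, 0xee, 0xf5, 0xc3, 0xf3, 0x9d, 0x37, 0x5a]
t1 = [0x5a, 0x37, 0x9d, 0xf3, 0xc3, 0xf5, 0xee, 0x93]
t2 = [0xc3, 0xee, 0xf5, 0xc3, 0xee, 0x9d, 0x93, 0x5a]
t3 = [0xf3, 0xee, 0x9d, 0x9d, 0x37, 0x93, 0x5a, 0x5a]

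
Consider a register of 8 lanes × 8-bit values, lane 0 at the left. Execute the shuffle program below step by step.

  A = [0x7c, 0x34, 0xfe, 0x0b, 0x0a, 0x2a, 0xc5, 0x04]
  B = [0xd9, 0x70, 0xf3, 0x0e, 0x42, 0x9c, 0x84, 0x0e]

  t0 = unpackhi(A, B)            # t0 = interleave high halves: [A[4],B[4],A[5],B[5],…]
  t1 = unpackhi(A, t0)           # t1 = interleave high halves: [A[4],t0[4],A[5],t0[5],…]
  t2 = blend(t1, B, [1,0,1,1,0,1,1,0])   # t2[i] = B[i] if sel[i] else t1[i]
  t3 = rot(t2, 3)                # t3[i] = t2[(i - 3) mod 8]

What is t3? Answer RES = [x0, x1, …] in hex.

  t0: 0a 42 2a 9c c5 84 04 0e
  t1: 0a c5 2a 84 c5 04 04 0e
  t2: d9 c5 f3 0e c5 9c 84 0e
  t3: 9c 84 0e d9 c5 f3 0e c5

RES = [ 0x9c  0x84  0x0e  0xd9  0xc5  0xf3  0x0e  0xc5 ]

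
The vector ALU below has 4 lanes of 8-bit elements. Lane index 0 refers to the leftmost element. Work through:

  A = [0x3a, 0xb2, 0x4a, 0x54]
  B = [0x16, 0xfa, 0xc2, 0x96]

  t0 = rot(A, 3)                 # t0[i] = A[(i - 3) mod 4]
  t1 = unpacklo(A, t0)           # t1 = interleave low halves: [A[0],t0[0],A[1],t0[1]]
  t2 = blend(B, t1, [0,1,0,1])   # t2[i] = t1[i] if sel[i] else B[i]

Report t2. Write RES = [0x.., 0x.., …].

RES = [0x16, 0xb2, 0xc2, 0x4a]

t0 = [0xb2, 0x4a, 0x54, 0x3a]
t1 = [0x3a, 0xb2, 0xb2, 0x4a]
t2 = [0x16, 0xb2, 0xc2, 0x4a]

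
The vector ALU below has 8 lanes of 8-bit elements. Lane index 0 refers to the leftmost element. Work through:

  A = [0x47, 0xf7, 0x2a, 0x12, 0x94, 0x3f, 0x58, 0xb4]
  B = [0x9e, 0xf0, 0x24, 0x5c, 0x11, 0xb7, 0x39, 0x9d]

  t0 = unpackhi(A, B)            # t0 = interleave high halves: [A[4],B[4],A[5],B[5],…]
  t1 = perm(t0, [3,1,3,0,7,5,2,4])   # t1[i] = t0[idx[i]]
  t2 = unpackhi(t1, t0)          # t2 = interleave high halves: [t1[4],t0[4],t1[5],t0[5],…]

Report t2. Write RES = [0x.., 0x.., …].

t0 = [0x94, 0x11, 0x3f, 0xb7, 0x58, 0x39, 0xb4, 0x9d]
t1 = [0xb7, 0x11, 0xb7, 0x94, 0x9d, 0x39, 0x3f, 0x58]
t2 = [0x9d, 0x58, 0x39, 0x39, 0x3f, 0xb4, 0x58, 0x9d]

RES = [0x9d, 0x58, 0x39, 0x39, 0x3f, 0xb4, 0x58, 0x9d]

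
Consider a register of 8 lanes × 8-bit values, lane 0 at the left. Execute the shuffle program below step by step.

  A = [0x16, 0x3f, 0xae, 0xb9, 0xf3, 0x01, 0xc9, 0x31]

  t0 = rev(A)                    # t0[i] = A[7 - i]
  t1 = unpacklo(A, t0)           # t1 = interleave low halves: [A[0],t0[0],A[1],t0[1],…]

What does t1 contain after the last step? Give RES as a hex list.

  t0: 31 c9 01 f3 b9 ae 3f 16
  t1: 16 31 3f c9 ae 01 b9 f3

RES = [0x16, 0x31, 0x3f, 0xc9, 0xae, 0x01, 0xb9, 0xf3]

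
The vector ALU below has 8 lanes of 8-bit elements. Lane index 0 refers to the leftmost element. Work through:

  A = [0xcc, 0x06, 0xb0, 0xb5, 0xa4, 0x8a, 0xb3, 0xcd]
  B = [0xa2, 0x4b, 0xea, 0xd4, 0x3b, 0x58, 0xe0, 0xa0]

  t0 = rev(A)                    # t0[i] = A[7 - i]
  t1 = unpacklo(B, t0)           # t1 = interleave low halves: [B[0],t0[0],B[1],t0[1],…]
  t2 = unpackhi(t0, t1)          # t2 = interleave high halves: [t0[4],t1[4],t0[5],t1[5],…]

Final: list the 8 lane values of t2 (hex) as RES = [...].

→ t0 |cd|b3|8a|a4|b5|b0|06|cc|
→ t1 |a2|cd|4b|b3|ea|8a|d4|a4|
→ t2 |b5|ea|b0|8a|06|d4|cc|a4|

RES = [0xb5, 0xea, 0xb0, 0x8a, 0x06, 0xd4, 0xcc, 0xa4]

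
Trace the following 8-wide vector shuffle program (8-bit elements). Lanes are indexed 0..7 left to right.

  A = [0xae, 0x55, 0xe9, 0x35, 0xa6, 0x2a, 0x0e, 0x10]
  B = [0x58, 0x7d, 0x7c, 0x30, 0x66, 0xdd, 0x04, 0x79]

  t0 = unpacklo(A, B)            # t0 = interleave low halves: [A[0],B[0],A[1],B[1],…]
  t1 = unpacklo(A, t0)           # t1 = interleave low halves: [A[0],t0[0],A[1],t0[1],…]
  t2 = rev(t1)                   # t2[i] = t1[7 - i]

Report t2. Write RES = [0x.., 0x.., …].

  t0: ae 58 55 7d e9 7c 35 30
  t1: ae ae 55 58 e9 55 35 7d
  t2: 7d 35 55 e9 58 55 ae ae

RES = [0x7d, 0x35, 0x55, 0xe9, 0x58, 0x55, 0xae, 0xae]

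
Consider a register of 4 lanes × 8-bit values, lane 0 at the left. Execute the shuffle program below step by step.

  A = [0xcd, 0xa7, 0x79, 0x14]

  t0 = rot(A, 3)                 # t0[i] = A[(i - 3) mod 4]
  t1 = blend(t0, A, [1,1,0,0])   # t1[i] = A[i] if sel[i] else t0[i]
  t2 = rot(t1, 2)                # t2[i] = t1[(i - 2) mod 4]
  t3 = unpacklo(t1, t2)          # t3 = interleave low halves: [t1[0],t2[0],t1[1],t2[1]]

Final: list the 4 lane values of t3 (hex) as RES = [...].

  t0: a7 79 14 cd
  t1: cd a7 14 cd
  t2: 14 cd cd a7
  t3: cd 14 a7 cd

RES = [ 0xcd  0x14  0xa7  0xcd ]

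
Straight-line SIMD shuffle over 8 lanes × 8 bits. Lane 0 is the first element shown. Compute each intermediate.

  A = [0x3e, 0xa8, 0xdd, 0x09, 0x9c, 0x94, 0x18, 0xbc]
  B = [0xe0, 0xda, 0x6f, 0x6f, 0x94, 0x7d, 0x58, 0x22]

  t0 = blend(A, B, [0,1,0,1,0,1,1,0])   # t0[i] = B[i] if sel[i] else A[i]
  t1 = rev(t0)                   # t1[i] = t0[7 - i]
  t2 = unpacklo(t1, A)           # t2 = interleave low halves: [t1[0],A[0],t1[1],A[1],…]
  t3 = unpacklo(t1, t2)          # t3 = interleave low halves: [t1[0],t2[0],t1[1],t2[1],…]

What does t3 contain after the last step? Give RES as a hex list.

t0 = [0x3e, 0xda, 0xdd, 0x6f, 0x9c, 0x7d, 0x58, 0xbc]
t1 = [0xbc, 0x58, 0x7d, 0x9c, 0x6f, 0xdd, 0xda, 0x3e]
t2 = [0xbc, 0x3e, 0x58, 0xa8, 0x7d, 0xdd, 0x9c, 0x09]
t3 = [0xbc, 0xbc, 0x58, 0x3e, 0x7d, 0x58, 0x9c, 0xa8]

RES = [0xbc, 0xbc, 0x58, 0x3e, 0x7d, 0x58, 0x9c, 0xa8]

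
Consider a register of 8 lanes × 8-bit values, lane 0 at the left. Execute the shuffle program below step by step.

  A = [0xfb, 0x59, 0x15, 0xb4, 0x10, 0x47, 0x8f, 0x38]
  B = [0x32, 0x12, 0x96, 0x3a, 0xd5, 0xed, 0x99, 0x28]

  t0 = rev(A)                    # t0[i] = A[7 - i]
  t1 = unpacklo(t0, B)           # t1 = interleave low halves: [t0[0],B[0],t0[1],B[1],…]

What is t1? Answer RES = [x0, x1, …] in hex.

t0 = [0x38, 0x8f, 0x47, 0x10, 0xb4, 0x15, 0x59, 0xfb]
t1 = [0x38, 0x32, 0x8f, 0x12, 0x47, 0x96, 0x10, 0x3a]

RES = [0x38, 0x32, 0x8f, 0x12, 0x47, 0x96, 0x10, 0x3a]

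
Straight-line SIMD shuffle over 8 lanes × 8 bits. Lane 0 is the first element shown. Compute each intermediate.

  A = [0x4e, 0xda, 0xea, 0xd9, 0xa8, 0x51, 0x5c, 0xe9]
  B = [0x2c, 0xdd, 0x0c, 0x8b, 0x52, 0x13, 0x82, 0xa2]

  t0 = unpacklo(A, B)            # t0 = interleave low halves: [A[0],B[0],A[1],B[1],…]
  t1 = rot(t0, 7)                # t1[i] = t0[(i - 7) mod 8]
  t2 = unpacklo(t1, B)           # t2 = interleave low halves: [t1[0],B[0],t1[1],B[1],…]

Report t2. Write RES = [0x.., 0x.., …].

RES = [ 0x2c  0x2c  0xda  0xdd  0xdd  0x0c  0xea  0x8b ]

→ t0 |4e|2c|da|dd|ea|0c|d9|8b|
→ t1 |2c|da|dd|ea|0c|d9|8b|4e|
→ t2 |2c|2c|da|dd|dd|0c|ea|8b|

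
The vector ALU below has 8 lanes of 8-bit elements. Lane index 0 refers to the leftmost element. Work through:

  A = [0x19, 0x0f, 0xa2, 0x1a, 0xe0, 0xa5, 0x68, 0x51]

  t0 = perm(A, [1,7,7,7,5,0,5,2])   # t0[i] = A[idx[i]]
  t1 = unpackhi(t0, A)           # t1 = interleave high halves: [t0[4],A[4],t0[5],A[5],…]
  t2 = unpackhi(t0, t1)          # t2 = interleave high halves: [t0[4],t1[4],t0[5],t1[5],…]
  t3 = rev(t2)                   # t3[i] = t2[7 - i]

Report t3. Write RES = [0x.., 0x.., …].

  t0: 0f 51 51 51 a5 19 a5 a2
  t1: a5 e0 19 a5 a5 68 a2 51
  t2: a5 a5 19 68 a5 a2 a2 51
  t3: 51 a2 a2 a5 68 19 a5 a5

RES = [ 0x51  0xa2  0xa2  0xa5  0x68  0x19  0xa5  0xa5 ]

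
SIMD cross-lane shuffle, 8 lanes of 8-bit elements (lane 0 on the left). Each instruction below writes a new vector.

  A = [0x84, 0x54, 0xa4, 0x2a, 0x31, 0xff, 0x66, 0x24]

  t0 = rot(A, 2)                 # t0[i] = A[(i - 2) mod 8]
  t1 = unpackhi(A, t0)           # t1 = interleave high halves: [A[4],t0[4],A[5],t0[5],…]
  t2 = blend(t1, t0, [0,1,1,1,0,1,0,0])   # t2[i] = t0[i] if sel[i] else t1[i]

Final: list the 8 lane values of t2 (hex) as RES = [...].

→ t0 |66|24|84|54|a4|2a|31|ff|
→ t1 |31|a4|ff|2a|66|31|24|ff|
→ t2 |31|24|84|54|66|2a|24|ff|

RES = [ 0x31  0x24  0x84  0x54  0x66  0x2a  0x24  0xff ]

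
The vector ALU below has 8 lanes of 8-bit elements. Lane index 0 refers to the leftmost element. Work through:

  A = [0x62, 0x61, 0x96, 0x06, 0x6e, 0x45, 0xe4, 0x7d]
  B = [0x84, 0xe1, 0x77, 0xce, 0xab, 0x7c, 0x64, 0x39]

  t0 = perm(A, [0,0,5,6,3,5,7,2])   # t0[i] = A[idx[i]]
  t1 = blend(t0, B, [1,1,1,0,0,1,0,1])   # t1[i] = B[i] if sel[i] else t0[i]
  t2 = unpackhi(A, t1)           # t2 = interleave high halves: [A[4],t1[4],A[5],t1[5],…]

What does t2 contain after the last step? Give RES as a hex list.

RES = [ 0x6e  0x06  0x45  0x7c  0xe4  0x7d  0x7d  0x39 ]

→ t0 |62|62|45|e4|06|45|7d|96|
→ t1 |84|e1|77|e4|06|7c|7d|39|
→ t2 |6e|06|45|7c|e4|7d|7d|39|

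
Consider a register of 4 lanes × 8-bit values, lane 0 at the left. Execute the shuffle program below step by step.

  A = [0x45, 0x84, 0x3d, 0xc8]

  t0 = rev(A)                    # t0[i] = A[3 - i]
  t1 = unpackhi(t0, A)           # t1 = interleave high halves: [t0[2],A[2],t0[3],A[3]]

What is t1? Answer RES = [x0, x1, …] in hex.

t0 = [0xc8, 0x3d, 0x84, 0x45]
t1 = [0x84, 0x3d, 0x45, 0xc8]

RES = [0x84, 0x3d, 0x45, 0xc8]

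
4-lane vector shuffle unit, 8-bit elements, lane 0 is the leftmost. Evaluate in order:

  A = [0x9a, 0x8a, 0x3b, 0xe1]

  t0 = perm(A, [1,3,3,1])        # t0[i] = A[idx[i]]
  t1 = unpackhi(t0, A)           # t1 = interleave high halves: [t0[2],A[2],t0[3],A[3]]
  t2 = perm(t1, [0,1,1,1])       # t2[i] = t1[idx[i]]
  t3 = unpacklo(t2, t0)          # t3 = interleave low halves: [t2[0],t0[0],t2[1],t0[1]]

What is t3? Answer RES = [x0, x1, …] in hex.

  t0: 8a e1 e1 8a
  t1: e1 3b 8a e1
  t2: e1 3b 3b 3b
  t3: e1 8a 3b e1

RES = [0xe1, 0x8a, 0x3b, 0xe1]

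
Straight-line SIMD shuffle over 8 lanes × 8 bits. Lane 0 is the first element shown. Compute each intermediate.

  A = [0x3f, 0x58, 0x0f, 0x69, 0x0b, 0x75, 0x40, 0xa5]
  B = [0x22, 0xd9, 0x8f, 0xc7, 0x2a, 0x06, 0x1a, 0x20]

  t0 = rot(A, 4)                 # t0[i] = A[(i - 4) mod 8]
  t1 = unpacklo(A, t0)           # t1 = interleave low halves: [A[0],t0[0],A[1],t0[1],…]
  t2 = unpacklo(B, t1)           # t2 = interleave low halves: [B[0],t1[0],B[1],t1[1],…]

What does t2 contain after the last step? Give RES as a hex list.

RES = [0x22, 0x3f, 0xd9, 0x0b, 0x8f, 0x58, 0xc7, 0x75]

t0 = [0x0b, 0x75, 0x40, 0xa5, 0x3f, 0x58, 0x0f, 0x69]
t1 = [0x3f, 0x0b, 0x58, 0x75, 0x0f, 0x40, 0x69, 0xa5]
t2 = [0x22, 0x3f, 0xd9, 0x0b, 0x8f, 0x58, 0xc7, 0x75]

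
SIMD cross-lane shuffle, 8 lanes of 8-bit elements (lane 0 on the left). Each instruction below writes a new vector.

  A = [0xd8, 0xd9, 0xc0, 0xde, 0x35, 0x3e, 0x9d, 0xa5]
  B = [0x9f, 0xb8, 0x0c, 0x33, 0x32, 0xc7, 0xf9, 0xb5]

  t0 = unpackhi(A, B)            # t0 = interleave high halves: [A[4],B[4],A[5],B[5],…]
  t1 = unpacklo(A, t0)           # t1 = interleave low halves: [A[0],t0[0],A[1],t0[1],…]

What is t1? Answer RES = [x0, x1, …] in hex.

RES = [ 0xd8  0x35  0xd9  0x32  0xc0  0x3e  0xde  0xc7 ]

→ t0 |35|32|3e|c7|9d|f9|a5|b5|
→ t1 |d8|35|d9|32|c0|3e|de|c7|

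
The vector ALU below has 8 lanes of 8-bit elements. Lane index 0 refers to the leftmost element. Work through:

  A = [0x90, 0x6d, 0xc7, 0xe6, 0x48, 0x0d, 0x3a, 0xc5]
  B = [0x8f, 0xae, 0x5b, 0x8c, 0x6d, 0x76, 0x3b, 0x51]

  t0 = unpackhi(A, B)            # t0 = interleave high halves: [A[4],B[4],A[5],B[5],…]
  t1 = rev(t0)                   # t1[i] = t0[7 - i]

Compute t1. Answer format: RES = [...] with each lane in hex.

RES = [ 0x51  0xc5  0x3b  0x3a  0x76  0x0d  0x6d  0x48 ]

→ t0 |48|6d|0d|76|3a|3b|c5|51|
→ t1 |51|c5|3b|3a|76|0d|6d|48|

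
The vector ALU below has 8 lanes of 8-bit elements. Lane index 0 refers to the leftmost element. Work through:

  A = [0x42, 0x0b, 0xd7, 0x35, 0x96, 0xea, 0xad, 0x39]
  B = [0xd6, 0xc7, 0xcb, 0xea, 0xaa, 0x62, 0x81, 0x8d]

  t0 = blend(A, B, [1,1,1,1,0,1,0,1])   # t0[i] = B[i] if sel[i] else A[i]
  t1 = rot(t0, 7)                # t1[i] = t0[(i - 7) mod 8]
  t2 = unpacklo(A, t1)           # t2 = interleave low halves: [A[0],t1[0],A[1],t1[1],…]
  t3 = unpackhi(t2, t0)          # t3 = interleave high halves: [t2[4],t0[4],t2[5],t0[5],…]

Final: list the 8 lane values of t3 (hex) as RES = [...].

→ t0 |d6|c7|cb|ea|96|62|ad|8d|
→ t1 |c7|cb|ea|96|62|ad|8d|d6|
→ t2 |42|c7|0b|cb|d7|ea|35|96|
→ t3 |d7|96|ea|62|35|ad|96|8d|

RES = [0xd7, 0x96, 0xea, 0x62, 0x35, 0xad, 0x96, 0x8d]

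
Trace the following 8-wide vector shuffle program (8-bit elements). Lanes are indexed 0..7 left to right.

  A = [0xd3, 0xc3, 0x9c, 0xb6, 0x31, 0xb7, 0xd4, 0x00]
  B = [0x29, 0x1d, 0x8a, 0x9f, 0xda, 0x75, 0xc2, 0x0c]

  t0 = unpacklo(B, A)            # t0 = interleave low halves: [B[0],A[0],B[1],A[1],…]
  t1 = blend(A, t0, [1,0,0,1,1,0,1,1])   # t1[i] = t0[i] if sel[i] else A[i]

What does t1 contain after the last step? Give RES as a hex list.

→ t0 |29|d3|1d|c3|8a|9c|9f|b6|
→ t1 |29|c3|9c|c3|8a|b7|9f|b6|

RES = [ 0x29  0xc3  0x9c  0xc3  0x8a  0xb7  0x9f  0xb6 ]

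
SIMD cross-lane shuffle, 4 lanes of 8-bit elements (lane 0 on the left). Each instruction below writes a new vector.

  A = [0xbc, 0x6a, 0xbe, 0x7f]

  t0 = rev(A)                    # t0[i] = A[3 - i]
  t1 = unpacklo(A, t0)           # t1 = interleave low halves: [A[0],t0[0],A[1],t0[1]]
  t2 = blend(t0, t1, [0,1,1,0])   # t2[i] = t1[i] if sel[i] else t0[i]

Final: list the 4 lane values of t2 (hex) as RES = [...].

  t0: 7f be 6a bc
  t1: bc 7f 6a be
  t2: 7f 7f 6a bc

RES = [0x7f, 0x7f, 0x6a, 0xbc]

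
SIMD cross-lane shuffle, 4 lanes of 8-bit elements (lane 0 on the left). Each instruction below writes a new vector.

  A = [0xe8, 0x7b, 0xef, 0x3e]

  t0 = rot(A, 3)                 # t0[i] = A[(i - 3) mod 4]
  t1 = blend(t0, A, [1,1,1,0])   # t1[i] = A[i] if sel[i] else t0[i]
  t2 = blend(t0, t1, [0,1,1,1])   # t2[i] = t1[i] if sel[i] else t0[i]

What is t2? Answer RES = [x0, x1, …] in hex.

→ t0 |7b|ef|3e|e8|
→ t1 |e8|7b|ef|e8|
→ t2 |7b|7b|ef|e8|

RES = [ 0x7b  0x7b  0xef  0xe8 ]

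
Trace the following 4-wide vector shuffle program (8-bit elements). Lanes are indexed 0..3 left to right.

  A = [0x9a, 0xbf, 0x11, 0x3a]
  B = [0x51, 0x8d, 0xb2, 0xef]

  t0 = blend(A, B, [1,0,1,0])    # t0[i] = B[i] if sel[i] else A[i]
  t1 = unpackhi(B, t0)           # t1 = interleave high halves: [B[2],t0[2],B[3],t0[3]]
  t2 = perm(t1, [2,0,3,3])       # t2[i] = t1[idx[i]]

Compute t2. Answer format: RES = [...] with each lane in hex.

RES = [0xef, 0xb2, 0x3a, 0x3a]

  t0: 51 bf b2 3a
  t1: b2 b2 ef 3a
  t2: ef b2 3a 3a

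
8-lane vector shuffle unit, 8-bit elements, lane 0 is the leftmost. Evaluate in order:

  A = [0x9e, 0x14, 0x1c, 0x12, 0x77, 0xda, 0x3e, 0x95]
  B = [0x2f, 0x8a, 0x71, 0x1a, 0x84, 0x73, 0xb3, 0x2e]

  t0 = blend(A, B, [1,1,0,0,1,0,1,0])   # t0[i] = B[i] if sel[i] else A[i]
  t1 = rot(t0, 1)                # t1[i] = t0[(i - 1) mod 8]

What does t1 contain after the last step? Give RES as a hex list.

RES = [0x95, 0x2f, 0x8a, 0x1c, 0x12, 0x84, 0xda, 0xb3]

  t0: 2f 8a 1c 12 84 da b3 95
  t1: 95 2f 8a 1c 12 84 da b3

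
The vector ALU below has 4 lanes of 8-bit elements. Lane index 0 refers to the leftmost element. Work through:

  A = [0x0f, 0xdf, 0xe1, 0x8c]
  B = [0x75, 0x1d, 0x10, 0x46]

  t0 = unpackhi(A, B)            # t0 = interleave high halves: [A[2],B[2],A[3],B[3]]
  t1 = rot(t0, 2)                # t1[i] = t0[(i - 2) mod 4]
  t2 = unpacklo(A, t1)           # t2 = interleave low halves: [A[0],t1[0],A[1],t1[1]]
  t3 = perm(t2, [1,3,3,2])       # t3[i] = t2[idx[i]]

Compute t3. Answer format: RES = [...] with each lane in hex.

t0 = [0xe1, 0x10, 0x8c, 0x46]
t1 = [0x8c, 0x46, 0xe1, 0x10]
t2 = [0x0f, 0x8c, 0xdf, 0x46]
t3 = [0x8c, 0x46, 0x46, 0xdf]

RES = [0x8c, 0x46, 0x46, 0xdf]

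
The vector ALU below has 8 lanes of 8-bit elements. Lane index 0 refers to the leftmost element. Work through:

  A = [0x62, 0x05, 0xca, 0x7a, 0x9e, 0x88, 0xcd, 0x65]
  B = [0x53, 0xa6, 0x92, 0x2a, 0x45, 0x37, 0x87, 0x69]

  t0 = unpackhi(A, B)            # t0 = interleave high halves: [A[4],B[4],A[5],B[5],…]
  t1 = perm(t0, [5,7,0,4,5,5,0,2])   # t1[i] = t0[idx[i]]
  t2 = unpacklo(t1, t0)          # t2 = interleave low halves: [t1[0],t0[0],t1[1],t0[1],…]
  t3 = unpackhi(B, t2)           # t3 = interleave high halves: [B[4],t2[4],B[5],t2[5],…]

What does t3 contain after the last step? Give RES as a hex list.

RES = [ 0x45  0x9e  0x37  0x88  0x87  0xcd  0x69  0x37 ]

  t0: 9e 45 88 37 cd 87 65 69
  t1: 87 69 9e cd 87 87 9e 88
  t2: 87 9e 69 45 9e 88 cd 37
  t3: 45 9e 37 88 87 cd 69 37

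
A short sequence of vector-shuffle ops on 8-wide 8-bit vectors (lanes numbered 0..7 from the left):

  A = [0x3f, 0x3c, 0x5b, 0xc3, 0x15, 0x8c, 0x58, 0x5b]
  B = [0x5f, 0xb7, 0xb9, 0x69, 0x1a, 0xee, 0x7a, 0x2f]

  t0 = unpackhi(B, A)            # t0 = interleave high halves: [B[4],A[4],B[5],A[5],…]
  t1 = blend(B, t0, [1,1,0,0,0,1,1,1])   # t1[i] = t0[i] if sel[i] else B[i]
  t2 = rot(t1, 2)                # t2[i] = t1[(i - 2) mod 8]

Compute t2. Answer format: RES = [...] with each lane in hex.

t0 = [0x1a, 0x15, 0xee, 0x8c, 0x7a, 0x58, 0x2f, 0x5b]
t1 = [0x1a, 0x15, 0xb9, 0x69, 0x1a, 0x58, 0x2f, 0x5b]
t2 = [0x2f, 0x5b, 0x1a, 0x15, 0xb9, 0x69, 0x1a, 0x58]

RES = [ 0x2f  0x5b  0x1a  0x15  0xb9  0x69  0x1a  0x58 ]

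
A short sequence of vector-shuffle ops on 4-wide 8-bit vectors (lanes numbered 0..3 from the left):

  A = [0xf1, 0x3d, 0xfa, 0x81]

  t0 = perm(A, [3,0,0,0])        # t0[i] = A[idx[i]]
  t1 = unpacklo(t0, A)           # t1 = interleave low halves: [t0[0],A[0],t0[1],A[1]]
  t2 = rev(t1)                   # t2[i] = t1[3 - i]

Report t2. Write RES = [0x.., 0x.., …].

t0 = [0x81, 0xf1, 0xf1, 0xf1]
t1 = [0x81, 0xf1, 0xf1, 0x3d]
t2 = [0x3d, 0xf1, 0xf1, 0x81]

RES = [0x3d, 0xf1, 0xf1, 0x81]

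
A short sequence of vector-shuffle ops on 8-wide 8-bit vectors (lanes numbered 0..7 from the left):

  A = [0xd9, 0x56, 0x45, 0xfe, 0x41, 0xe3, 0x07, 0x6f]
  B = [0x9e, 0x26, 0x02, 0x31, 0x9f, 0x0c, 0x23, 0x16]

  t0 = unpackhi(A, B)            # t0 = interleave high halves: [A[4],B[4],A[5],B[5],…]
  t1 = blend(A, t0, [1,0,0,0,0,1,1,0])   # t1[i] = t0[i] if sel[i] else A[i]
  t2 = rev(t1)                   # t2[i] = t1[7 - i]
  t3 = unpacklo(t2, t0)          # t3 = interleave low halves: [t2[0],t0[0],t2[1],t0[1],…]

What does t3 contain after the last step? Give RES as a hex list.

RES = [0x6f, 0x41, 0x6f, 0x9f, 0x23, 0xe3, 0x41, 0x0c]

t0 = [0x41, 0x9f, 0xe3, 0x0c, 0x07, 0x23, 0x6f, 0x16]
t1 = [0x41, 0x56, 0x45, 0xfe, 0x41, 0x23, 0x6f, 0x6f]
t2 = [0x6f, 0x6f, 0x23, 0x41, 0xfe, 0x45, 0x56, 0x41]
t3 = [0x6f, 0x41, 0x6f, 0x9f, 0x23, 0xe3, 0x41, 0x0c]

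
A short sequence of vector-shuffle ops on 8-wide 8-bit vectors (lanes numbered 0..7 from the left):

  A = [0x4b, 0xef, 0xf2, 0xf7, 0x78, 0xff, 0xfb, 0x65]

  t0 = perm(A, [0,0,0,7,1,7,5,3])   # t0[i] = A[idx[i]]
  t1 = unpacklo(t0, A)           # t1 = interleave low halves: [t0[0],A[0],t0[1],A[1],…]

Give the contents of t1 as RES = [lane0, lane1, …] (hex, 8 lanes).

RES = [ 0x4b  0x4b  0x4b  0xef  0x4b  0xf2  0x65  0xf7 ]

  t0: 4b 4b 4b 65 ef 65 ff f7
  t1: 4b 4b 4b ef 4b f2 65 f7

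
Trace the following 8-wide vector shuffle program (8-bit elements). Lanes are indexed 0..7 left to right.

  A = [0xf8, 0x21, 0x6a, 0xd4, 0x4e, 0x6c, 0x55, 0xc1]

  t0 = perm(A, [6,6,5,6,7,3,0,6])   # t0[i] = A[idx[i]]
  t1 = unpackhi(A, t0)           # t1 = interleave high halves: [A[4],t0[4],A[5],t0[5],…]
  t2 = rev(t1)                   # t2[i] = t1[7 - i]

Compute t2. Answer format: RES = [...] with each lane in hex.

RES = [ 0x55  0xc1  0xf8  0x55  0xd4  0x6c  0xc1  0x4e ]

t0 = [0x55, 0x55, 0x6c, 0x55, 0xc1, 0xd4, 0xf8, 0x55]
t1 = [0x4e, 0xc1, 0x6c, 0xd4, 0x55, 0xf8, 0xc1, 0x55]
t2 = [0x55, 0xc1, 0xf8, 0x55, 0xd4, 0x6c, 0xc1, 0x4e]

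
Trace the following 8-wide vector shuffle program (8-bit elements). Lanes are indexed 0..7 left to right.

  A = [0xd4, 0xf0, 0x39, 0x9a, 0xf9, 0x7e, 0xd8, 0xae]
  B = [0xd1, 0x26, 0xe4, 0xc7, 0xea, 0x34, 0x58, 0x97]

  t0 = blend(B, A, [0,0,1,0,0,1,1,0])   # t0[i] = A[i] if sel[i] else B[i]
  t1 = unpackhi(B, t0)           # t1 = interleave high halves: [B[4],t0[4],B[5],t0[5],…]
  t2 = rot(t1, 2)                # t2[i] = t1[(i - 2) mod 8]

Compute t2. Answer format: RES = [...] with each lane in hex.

RES = [ 0x97  0x97  0xea  0xea  0x34  0x7e  0x58  0xd8 ]

  t0: d1 26 39 c7 ea 7e d8 97
  t1: ea ea 34 7e 58 d8 97 97
  t2: 97 97 ea ea 34 7e 58 d8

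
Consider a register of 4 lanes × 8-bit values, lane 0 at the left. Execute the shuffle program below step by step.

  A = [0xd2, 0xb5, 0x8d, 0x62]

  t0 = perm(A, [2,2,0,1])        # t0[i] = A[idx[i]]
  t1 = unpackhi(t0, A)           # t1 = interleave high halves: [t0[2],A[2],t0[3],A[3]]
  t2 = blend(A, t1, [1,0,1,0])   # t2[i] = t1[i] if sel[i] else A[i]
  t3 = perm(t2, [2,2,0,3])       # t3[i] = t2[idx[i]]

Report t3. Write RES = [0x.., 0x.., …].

RES = [ 0xb5  0xb5  0xd2  0x62 ]

t0 = [0x8d, 0x8d, 0xd2, 0xb5]
t1 = [0xd2, 0x8d, 0xb5, 0x62]
t2 = [0xd2, 0xb5, 0xb5, 0x62]
t3 = [0xb5, 0xb5, 0xd2, 0x62]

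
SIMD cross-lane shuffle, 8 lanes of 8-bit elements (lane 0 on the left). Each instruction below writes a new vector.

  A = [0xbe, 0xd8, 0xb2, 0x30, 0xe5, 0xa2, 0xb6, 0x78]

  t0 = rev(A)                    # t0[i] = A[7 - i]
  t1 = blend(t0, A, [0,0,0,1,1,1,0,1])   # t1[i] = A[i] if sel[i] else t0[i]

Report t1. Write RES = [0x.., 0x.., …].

RES = [0x78, 0xb6, 0xa2, 0x30, 0xe5, 0xa2, 0xd8, 0x78]

t0 = [0x78, 0xb6, 0xa2, 0xe5, 0x30, 0xb2, 0xd8, 0xbe]
t1 = [0x78, 0xb6, 0xa2, 0x30, 0xe5, 0xa2, 0xd8, 0x78]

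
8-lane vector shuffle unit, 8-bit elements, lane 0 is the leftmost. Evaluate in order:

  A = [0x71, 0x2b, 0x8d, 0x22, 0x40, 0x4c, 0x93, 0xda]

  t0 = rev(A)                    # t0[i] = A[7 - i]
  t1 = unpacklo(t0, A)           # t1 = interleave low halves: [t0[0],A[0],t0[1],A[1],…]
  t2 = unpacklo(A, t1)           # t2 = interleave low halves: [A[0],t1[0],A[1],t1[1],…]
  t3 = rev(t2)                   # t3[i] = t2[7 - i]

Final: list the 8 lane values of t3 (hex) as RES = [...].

  t0: da 93 4c 40 22 8d 2b 71
  t1: da 71 93 2b 4c 8d 40 22
  t2: 71 da 2b 71 8d 93 22 2b
  t3: 2b 22 93 8d 71 2b da 71

RES = [0x2b, 0x22, 0x93, 0x8d, 0x71, 0x2b, 0xda, 0x71]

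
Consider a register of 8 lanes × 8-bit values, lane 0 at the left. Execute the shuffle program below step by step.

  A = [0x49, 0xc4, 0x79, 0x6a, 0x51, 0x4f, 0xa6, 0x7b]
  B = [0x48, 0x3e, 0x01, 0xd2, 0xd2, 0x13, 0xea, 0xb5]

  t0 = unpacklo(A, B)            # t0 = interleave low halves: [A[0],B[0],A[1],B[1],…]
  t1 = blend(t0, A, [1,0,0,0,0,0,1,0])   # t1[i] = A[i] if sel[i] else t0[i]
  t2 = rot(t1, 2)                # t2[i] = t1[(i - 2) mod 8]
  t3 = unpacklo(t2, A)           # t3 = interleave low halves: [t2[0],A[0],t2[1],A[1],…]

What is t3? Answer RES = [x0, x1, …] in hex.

→ t0 |49|48|c4|3e|79|01|6a|d2|
→ t1 |49|48|c4|3e|79|01|a6|d2|
→ t2 |a6|d2|49|48|c4|3e|79|01|
→ t3 |a6|49|d2|c4|49|79|48|6a|

RES = [0xa6, 0x49, 0xd2, 0xc4, 0x49, 0x79, 0x48, 0x6a]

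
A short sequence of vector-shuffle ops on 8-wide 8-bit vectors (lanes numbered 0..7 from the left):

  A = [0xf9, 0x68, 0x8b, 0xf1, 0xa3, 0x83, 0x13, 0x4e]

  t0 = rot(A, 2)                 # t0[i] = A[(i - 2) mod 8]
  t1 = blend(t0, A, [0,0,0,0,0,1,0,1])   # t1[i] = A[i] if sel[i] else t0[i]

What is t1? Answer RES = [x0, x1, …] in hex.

RES = [ 0x13  0x4e  0xf9  0x68  0x8b  0x83  0xa3  0x4e ]

→ t0 |13|4e|f9|68|8b|f1|a3|83|
→ t1 |13|4e|f9|68|8b|83|a3|4e|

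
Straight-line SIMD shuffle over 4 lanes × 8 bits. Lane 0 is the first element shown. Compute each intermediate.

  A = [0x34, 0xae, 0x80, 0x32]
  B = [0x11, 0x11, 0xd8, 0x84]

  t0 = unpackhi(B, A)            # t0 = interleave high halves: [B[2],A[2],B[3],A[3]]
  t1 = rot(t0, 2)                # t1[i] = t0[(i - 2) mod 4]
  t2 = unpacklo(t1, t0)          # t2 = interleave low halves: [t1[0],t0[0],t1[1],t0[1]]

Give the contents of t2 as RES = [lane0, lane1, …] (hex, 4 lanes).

RES = [ 0x84  0xd8  0x32  0x80 ]

  t0: d8 80 84 32
  t1: 84 32 d8 80
  t2: 84 d8 32 80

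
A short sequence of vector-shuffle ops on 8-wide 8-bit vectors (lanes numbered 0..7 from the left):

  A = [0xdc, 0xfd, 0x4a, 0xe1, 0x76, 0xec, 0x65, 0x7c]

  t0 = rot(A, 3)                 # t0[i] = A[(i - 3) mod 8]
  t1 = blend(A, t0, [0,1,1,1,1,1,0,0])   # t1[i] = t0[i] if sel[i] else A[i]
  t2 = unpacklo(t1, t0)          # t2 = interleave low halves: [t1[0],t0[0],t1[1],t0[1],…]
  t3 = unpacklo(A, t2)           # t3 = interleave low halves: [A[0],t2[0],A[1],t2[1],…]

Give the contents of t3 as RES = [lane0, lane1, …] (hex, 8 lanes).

RES = [0xdc, 0xdc, 0xfd, 0xec, 0x4a, 0x65, 0xe1, 0x65]

→ t0 |ec|65|7c|dc|fd|4a|e1|76|
→ t1 |dc|65|7c|dc|fd|4a|65|7c|
→ t2 |dc|ec|65|65|7c|7c|dc|dc|
→ t3 |dc|dc|fd|ec|4a|65|e1|65|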